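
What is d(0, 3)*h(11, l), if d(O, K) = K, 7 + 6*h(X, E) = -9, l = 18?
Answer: -8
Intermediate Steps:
h(X, E) = -8/3 (h(X, E) = -7/6 + (1/6)*(-9) = -7/6 - 3/2 = -8/3)
d(0, 3)*h(11, l) = 3*(-8/3) = -8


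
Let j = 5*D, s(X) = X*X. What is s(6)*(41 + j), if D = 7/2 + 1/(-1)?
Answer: 1926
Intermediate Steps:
D = 5/2 (D = 7*(½) + 1*(-1) = 7/2 - 1 = 5/2 ≈ 2.5000)
s(X) = X²
j = 25/2 (j = 5*(5/2) = 25/2 ≈ 12.500)
s(6)*(41 + j) = 6²*(41 + 25/2) = 36*(107/2) = 1926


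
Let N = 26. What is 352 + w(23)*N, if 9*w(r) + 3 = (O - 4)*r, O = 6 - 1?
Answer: 3688/9 ≈ 409.78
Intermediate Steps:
O = 5
w(r) = -⅓ + r/9 (w(r) = -⅓ + ((5 - 4)*r)/9 = -⅓ + (1*r)/9 = -⅓ + r/9)
352 + w(23)*N = 352 + (-⅓ + (⅑)*23)*26 = 352 + (-⅓ + 23/9)*26 = 352 + (20/9)*26 = 352 + 520/9 = 3688/9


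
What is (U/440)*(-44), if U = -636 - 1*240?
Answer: 438/5 ≈ 87.600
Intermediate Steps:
U = -876 (U = -636 - 240 = -876)
(U/440)*(-44) = -876/440*(-44) = -876*1/440*(-44) = -219/110*(-44) = 438/5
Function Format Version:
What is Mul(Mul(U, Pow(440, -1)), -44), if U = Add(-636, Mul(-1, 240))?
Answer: Rational(438, 5) ≈ 87.600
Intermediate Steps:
U = -876 (U = Add(-636, -240) = -876)
Mul(Mul(U, Pow(440, -1)), -44) = Mul(Mul(-876, Pow(440, -1)), -44) = Mul(Mul(-876, Rational(1, 440)), -44) = Mul(Rational(-219, 110), -44) = Rational(438, 5)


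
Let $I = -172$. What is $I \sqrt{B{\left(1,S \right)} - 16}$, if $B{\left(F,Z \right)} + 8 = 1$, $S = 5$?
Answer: $- 172 i \sqrt{23} \approx - 824.88 i$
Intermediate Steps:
$B{\left(F,Z \right)} = -7$ ($B{\left(F,Z \right)} = -8 + 1 = -7$)
$I \sqrt{B{\left(1,S \right)} - 16} = - 172 \sqrt{-7 - 16} = - 172 \sqrt{-23} = - 172 i \sqrt{23}$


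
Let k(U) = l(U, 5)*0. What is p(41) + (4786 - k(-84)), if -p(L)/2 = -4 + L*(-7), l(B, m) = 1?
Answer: 5368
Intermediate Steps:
k(U) = 0 (k(U) = 1*0 = 0)
p(L) = 8 + 14*L (p(L) = -2*(-4 + L*(-7)) = -2*(-4 - 7*L) = 8 + 14*L)
p(41) + (4786 - k(-84)) = (8 + 14*41) + (4786 - 1*0) = (8 + 574) + (4786 + 0) = 582 + 4786 = 5368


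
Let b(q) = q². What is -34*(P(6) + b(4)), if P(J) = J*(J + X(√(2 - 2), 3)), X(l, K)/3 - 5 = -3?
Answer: -2992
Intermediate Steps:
X(l, K) = 6 (X(l, K) = 15 + 3*(-3) = 15 - 9 = 6)
P(J) = J*(6 + J) (P(J) = J*(J + 6) = J*(6 + J))
-34*(P(6) + b(4)) = -34*(6*(6 + 6) + 4²) = -34*(6*12 + 16) = -34*(72 + 16) = -34*88 = -2992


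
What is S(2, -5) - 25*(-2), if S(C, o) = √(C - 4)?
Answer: 50 + I*√2 ≈ 50.0 + 1.4142*I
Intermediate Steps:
S(C, o) = √(-4 + C)
S(2, -5) - 25*(-2) = √(-4 + 2) - 25*(-2) = √(-2) + 50 = I*√2 + 50 = 50 + I*√2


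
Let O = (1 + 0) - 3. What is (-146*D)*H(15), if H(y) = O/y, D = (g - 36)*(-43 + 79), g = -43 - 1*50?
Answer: -452016/5 ≈ -90403.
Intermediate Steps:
g = -93 (g = -43 - 50 = -93)
D = -4644 (D = (-93 - 36)*(-43 + 79) = -129*36 = -4644)
O = -2 (O = 1 - 3 = -2)
H(y) = -2/y
(-146*D)*H(15) = (-146*(-4644))*(-2/15) = 678024*(-2*1/15) = 678024*(-2/15) = -452016/5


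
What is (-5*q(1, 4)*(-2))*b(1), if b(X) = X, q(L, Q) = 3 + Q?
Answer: 70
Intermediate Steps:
(-5*q(1, 4)*(-2))*b(1) = -5*(3 + 4)*(-2)*1 = -35*(-2)*1 = -5*(-14)*1 = 70*1 = 70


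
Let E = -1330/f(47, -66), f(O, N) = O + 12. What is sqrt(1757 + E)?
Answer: sqrt(6037647)/59 ≈ 41.647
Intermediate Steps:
f(O, N) = 12 + O
E = -1330/59 (E = -1330/(12 + 47) = -1330/59 ≈ -22.542)
sqrt(1757 + E) = sqrt(1757 - 1330/59) = sqrt(102333/59) = sqrt(6037647)/59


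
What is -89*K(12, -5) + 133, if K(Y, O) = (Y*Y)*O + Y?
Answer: 63145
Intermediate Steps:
K(Y, O) = Y + O*Y**2 (K(Y, O) = Y**2*O + Y = O*Y**2 + Y = Y + O*Y**2)
-89*K(12, -5) + 133 = -1068*(1 - 5*12) + 133 = -1068*(1 - 60) + 133 = -1068*(-59) + 133 = -89*(-708) + 133 = 63012 + 133 = 63145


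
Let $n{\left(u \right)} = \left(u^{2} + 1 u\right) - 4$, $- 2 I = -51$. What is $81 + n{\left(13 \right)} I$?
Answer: $4620$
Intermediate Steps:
$I = \frac{51}{2}$ ($I = \left(- \frac{1}{2}\right) \left(-51\right) = \frac{51}{2} \approx 25.5$)
$n{\left(u \right)} = -4 + u + u^{2}$ ($n{\left(u \right)} = \left(u^{2} + u\right) - 4 = \left(u + u^{2}\right) - 4 = -4 + u + u^{2}$)
$81 + n{\left(13 \right)} I = 81 + \left(-4 + 13 + 13^{2}\right) \frac{51}{2} = 81 + \left(-4 + 13 + 169\right) \frac{51}{2} = 81 + 178 \cdot \frac{51}{2} = 81 + 4539 = 4620$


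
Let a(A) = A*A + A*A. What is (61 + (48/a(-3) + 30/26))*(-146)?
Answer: -369088/39 ≈ -9463.8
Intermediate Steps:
a(A) = 2*A² (a(A) = A² + A² = 2*A²)
(61 + (48/a(-3) + 30/26))*(-146) = (61 + (48/((2*(-3)²)) + 30/26))*(-146) = (61 + (48/((2*9)) + 30*(1/26)))*(-146) = (61 + (48/18 + 15/13))*(-146) = (61 + (48*(1/18) + 15/13))*(-146) = (61 + (8/3 + 15/13))*(-146) = (61 + 149/39)*(-146) = (2528/39)*(-146) = -369088/39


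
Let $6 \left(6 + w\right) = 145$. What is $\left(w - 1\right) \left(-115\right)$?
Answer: $- \frac{11845}{6} \approx -1974.2$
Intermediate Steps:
$w = \frac{109}{6}$ ($w = -6 + \frac{1}{6} \cdot 145 = -6 + \frac{145}{6} = \frac{109}{6} \approx 18.167$)
$\left(w - 1\right) \left(-115\right) = \left(\frac{109}{6} - 1\right) \left(-115\right) = \frac{103}{6} \left(-115\right) = - \frac{11845}{6}$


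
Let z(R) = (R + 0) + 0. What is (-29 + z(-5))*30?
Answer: -1020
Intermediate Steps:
z(R) = R (z(R) = R + 0 = R)
(-29 + z(-5))*30 = (-29 - 5)*30 = -34*30 = -1020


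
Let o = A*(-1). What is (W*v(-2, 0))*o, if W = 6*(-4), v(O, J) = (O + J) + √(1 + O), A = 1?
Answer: -48 + 24*I ≈ -48.0 + 24.0*I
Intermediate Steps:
v(O, J) = J + O + √(1 + O) (v(O, J) = (J + O) + √(1 + O) = J + O + √(1 + O))
o = -1 (o = 1*(-1) = -1)
W = -24
(W*v(-2, 0))*o = -24*(0 - 2 + √(1 - 2))*(-1) = -24*(0 - 2 + √(-1))*(-1) = -24*(0 - 2 + I)*(-1) = -24*(-2 + I)*(-1) = (48 - 24*I)*(-1) = -48 + 24*I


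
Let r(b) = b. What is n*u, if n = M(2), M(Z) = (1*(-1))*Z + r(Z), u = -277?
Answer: 0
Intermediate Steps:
M(Z) = 0 (M(Z) = (1*(-1))*Z + Z = -Z + Z = 0)
n = 0
n*u = 0*(-277) = 0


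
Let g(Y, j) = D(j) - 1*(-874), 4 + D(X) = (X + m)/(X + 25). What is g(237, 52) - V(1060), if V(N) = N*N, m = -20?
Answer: -86450178/77 ≈ -1.1227e+6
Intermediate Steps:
D(X) = -4 + (-20 + X)/(25 + X) (D(X) = -4 + (X - 20)/(X + 25) = -4 + (-20 + X)/(25 + X))
V(N) = N**2
g(Y, j) = 874 + 3*(-40 - j)/(25 + j) (g(Y, j) = 3*(-40 - j)/(25 + j) - 1*(-874) = 3*(-40 - j)/(25 + j) + 874 = 874 + 3*(-40 - j)/(25 + j))
g(237, 52) - V(1060) = (21730 + 871*52)/(25 + 52) - 1*1060**2 = (21730 + 45292)/77 - 1*1123600 = (1/77)*67022 - 1123600 = 67022/77 - 1123600 = -86450178/77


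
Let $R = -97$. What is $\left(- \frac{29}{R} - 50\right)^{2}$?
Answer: $\frac{23242041}{9409} \approx 2470.2$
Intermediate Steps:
$\left(- \frac{29}{R} - 50\right)^{2} = \left(- \frac{29}{-97} - 50\right)^{2} = \left(\left(-29\right) \left(- \frac{1}{97}\right) - 50\right)^{2} = \left(\frac{29}{97} - 50\right)^{2} = \left(- \frac{4821}{97}\right)^{2} = \frac{23242041}{9409}$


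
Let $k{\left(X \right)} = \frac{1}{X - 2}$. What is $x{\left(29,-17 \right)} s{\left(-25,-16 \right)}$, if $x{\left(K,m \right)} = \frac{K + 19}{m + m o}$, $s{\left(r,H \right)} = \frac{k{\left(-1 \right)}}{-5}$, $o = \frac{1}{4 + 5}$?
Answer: $- \frac{72}{425} \approx -0.16941$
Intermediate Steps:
$k{\left(X \right)} = \frac{1}{-2 + X}$
$o = \frac{1}{9} \approx 0.11111$
$s{\left(r,H \right)} = \frac{1}{15}$ ($s{\left(r,H \right)} = \frac{1}{\left(-2 - 1\right) \left(-5\right)} = \frac{1}{-3} \left(- \frac{1}{5}\right) = \left(- \frac{1}{3}\right) \left(- \frac{1}{5}\right) = \frac{1}{15}$)
$x{\left(K,m \right)} = \frac{9 \left(19 + K\right)}{10 m}$ ($x{\left(K,m \right)} = \frac{K + 19}{m + m \frac{1}{9}} = \frac{19 + K}{m + \frac{m}{9}} = \frac{19 + K}{\frac{10}{9} m} = \left(19 + K\right) \frac{9}{10 m} = \frac{9 \left(19 + K\right)}{10 m}$)
$x{\left(29,-17 \right)} s{\left(-25,-16 \right)} = \frac{9 \left(19 + 29\right)}{10 \left(-17\right)} \frac{1}{15} = \frac{9}{10} \left(- \frac{1}{17}\right) 48 \cdot \frac{1}{15} = \left(- \frac{216}{85}\right) \frac{1}{15} = - \frac{72}{425}$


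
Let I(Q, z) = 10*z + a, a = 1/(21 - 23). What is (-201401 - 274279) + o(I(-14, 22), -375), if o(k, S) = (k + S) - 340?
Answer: -952351/2 ≈ -4.7618e+5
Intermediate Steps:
a = -½ (a = 1/(-2) = -½ ≈ -0.50000)
I(Q, z) = -½ + 10*z (I(Q, z) = 10*z - ½ = -½ + 10*z)
o(k, S) = -340 + S + k (o(k, S) = (S + k) - 340 = -340 + S + k)
(-201401 - 274279) + o(I(-14, 22), -375) = (-201401 - 274279) + (-340 - 375 + (-½ + 10*22)) = -475680 + (-340 - 375 + (-½ + 220)) = -475680 + (-340 - 375 + 439/2) = -475680 - 991/2 = -952351/2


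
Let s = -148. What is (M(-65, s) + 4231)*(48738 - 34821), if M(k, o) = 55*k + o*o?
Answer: 313967520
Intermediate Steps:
M(k, o) = o² + 55*k (M(k, o) = 55*k + o² = o² + 55*k)
(M(-65, s) + 4231)*(48738 - 34821) = (((-148)² + 55*(-65)) + 4231)*(48738 - 34821) = ((21904 - 3575) + 4231)*13917 = (18329 + 4231)*13917 = 22560*13917 = 313967520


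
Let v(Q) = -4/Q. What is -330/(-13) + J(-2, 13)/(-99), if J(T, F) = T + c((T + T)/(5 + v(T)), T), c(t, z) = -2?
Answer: 32722/1287 ≈ 25.425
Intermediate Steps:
J(T, F) = -2 + T (J(T, F) = T - 2 = -2 + T)
-330/(-13) + J(-2, 13)/(-99) = -330/(-13) + (-2 - 2)/(-99) = -330*(-1/13) - 4*(-1/99) = 330/13 + 4/99 = 32722/1287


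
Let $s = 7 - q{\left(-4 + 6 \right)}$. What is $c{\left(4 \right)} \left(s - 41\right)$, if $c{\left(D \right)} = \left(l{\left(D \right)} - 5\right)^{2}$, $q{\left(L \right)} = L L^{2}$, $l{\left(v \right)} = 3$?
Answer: $-168$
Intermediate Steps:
$q{\left(L \right)} = L^{3}$
$c{\left(D \right)} = 4$ ($c{\left(D \right)} = \left(3 - 5\right)^{2} = \left(-2\right)^{2} = 4$)
$s = -1$ ($s = 7 - \left(-4 + 6\right)^{3} = 7 - 2^{3} = 7 - 8 = -1$)
$c{\left(4 \right)} \left(s - 41\right) = 4 \left(-1 - 41\right) = 4 \left(-42\right) = -168$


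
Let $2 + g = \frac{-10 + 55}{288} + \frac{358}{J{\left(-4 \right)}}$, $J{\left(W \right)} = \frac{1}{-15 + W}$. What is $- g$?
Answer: $\frac{217723}{32} \approx 6803.8$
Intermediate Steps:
$g = - \frac{217723}{32}$ ($g = -2 + \left(\frac{-10 + 55}{288} + \frac{358}{\frac{1}{-15 - 4}}\right) = -2 + \left(45 \cdot \frac{1}{288} + \frac{358}{\frac{1}{-19}}\right) = -2 + \left(\frac{5}{32} + \frac{358}{- \frac{1}{19}}\right) = -2 + \left(\frac{5}{32} + 358 \left(-19\right)\right) = -2 + \left(\frac{5}{32} - 6802\right) = -2 - \frac{217659}{32} = - \frac{217723}{32} \approx -6803.8$)
$- g = \left(-1\right) \left(- \frac{217723}{32}\right) = \frac{217723}{32}$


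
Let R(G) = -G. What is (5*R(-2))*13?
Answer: 130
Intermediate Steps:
(5*R(-2))*13 = (5*(-1*(-2)))*13 = (5*2)*13 = 10*13 = 130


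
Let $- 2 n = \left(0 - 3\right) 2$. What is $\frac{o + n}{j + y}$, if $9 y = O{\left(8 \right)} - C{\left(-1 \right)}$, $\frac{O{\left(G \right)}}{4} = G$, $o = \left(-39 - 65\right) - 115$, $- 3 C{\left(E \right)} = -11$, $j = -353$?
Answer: $\frac{2916}{4723} \approx 0.6174$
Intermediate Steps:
$n = 3$ ($n = - \frac{\left(0 - 3\right) 2}{2} = - \frac{\left(-3\right) 2}{2} = \left(- \frac{1}{2}\right) \left(-6\right) = 3$)
$C{\left(E \right)} = \frac{11}{3}$ ($C{\left(E \right)} = \left(- \frac{1}{3}\right) \left(-11\right) = \frac{11}{3}$)
$o = -219$ ($o = -104 - 115 = -219$)
$O{\left(G \right)} = 4 G$
$y = \frac{85}{27}$ ($y = \frac{4 \cdot 8 - \frac{11}{3}}{9} = \frac{32 - \frac{11}{3}}{9} = \frac{1}{9} \cdot \frac{85}{3} = \frac{85}{27} \approx 3.1481$)
$\frac{o + n}{j + y} = \frac{-219 + 3}{-353 + \frac{85}{27}} = - \frac{216}{- \frac{9446}{27}} = \left(-216\right) \left(- \frac{27}{9446}\right) = \frac{2916}{4723}$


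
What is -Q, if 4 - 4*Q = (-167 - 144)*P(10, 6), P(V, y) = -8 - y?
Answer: 2175/2 ≈ 1087.5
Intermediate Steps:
Q = -2175/2 (Q = 1 - (-167 - 144)*(-8 - 1*6)/4 = 1 - (-311)*(-8 - 6)/4 = 1 - (-311)*(-14)/4 = 1 - ¼*4354 = 1 - 2177/2 = -2175/2 ≈ -1087.5)
-Q = -1*(-2175/2) = 2175/2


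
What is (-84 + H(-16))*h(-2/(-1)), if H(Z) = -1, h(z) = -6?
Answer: 510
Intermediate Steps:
(-84 + H(-16))*h(-2/(-1)) = (-84 - 1)*(-6) = -85*(-6) = 510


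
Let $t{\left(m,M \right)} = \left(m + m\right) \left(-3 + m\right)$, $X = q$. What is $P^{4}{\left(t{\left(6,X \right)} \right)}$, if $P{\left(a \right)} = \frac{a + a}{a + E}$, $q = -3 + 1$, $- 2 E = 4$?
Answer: $\frac{1679616}{83521} \approx 20.11$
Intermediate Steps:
$E = -2$ ($E = \left(- \frac{1}{2}\right) 4 = -2$)
$q = -2$
$X = -2$
$t{\left(m,M \right)} = 2 m \left(-3 + m\right)$
$P{\left(a \right)} = \frac{2 a}{-2 + a}$ ($P{\left(a \right)} = \frac{a + a}{a - 2} = \frac{2 a}{-2 + a}$)
$P^{4}{\left(t{\left(6,X \right)} \right)} = \left(\frac{2 \cdot 2 \cdot 6 \left(-3 + 6\right)}{-2 + 2 \cdot 6 \left(-3 + 6\right)}\right)^{4} = \left(\frac{2 \cdot 2 \cdot 6 \cdot 3}{-2 + 2 \cdot 6 \cdot 3}\right)^{4} = \left(2 \cdot 36 \frac{1}{-2 + 36}\right)^{4} = \left(2 \cdot 36 \cdot \frac{1}{34}\right)^{4} = \left(\frac{36}{17}\right)^{4} = \frac{1679616}{83521}$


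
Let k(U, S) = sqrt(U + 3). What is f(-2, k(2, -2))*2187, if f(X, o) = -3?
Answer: -6561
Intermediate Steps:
k(U, S) = sqrt(3 + U)
f(-2, k(2, -2))*2187 = -3*2187 = -6561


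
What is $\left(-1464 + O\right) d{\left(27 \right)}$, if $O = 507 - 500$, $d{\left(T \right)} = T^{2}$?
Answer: $-1062153$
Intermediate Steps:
$O = 7$
$\left(-1464 + O\right) d{\left(27 \right)} = \left(-1464 + 7\right) 27^{2} = \left(-1457\right) 729 = -1062153$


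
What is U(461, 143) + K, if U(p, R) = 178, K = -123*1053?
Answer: -129341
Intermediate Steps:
K = -129519
U(461, 143) + K = 178 - 129519 = -129341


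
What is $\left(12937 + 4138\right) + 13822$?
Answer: $30897$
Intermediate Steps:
$\left(12937 + 4138\right) + 13822 = 17075 + 13822 = 30897$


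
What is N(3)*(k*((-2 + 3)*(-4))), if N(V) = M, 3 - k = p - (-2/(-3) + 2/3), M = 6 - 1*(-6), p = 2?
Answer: -112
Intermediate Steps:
M = 12 (M = 6 + 6 = 12)
k = 7/3 (k = 3 - (2 - (-2/(-3) + 2/3)) = 3 - (2 - (-2*(-⅓) + 2*(⅓))) = 3 - (2 - (⅔ + ⅔)) = 3 - (2 - 1*4/3) = 3 - (2 - 4/3) = 3 - 1*⅔ = 3 - ⅔ = 7/3 ≈ 2.3333)
N(V) = 12
N(3)*(k*((-2 + 3)*(-4))) = 12*(7*((-2 + 3)*(-4))/3) = 12*(7*(1*(-4))/3) = 12*((7/3)*(-4)) = 12*(-28/3) = -112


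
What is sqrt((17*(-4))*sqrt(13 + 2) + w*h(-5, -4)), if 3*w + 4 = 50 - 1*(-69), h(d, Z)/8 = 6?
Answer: 2*sqrt(460 - 17*sqrt(15)) ≈ 39.707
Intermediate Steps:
h(d, Z) = 48 (h(d, Z) = 8*6 = 48)
w = 115/3 (w = -4/3 + (50 - 1*(-69))/3 = -4/3 + (50 + 69)/3 = -4/3 + (1/3)*119 = -4/3 + 119/3 = 115/3 ≈ 38.333)
sqrt((17*(-4))*sqrt(13 + 2) + w*h(-5, -4)) = sqrt((17*(-4))*sqrt(13 + 2) + (115/3)*48) = sqrt(-68*sqrt(15) + 1840) = sqrt(1840 - 68*sqrt(15))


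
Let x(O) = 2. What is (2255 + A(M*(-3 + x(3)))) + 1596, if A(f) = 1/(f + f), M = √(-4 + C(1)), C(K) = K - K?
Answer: 3851 + I/4 ≈ 3851.0 + 0.25*I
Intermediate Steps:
C(K) = 0
M = 2*I (M = √(-4 + 0) = √(-4) = 2*I ≈ 2.0*I)
A(f) = 1/(2*f)
(2255 + A(M*(-3 + x(3)))) + 1596 = (2255 + 1/(2*(((2*I)*(-3 + 2))))) + 1596 = (2255 + 1/(2*(((2*I)*(-1))))) + 1596 = (2255 + 1/(2*((-2*I)))) + 1596 = (2255 + (I/2)/2) + 1596 = (2255 + I/4) + 1596 = 3851 + I/4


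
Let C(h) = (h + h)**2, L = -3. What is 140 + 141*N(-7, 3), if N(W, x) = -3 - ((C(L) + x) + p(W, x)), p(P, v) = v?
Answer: -6205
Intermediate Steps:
C(h) = 4*h**2 (C(h) = (2*h)**2 = 4*h**2)
N(W, x) = -39 - 2*x (N(W, x) = -3 - ((4*(-3)**2 + x) + x) = -3 - ((4*9 + x) + x) = -3 - ((36 + x) + x) = -3 - (36 + 2*x) = -3 + (-36 - 2*x) = -39 - 2*x)
140 + 141*N(-7, 3) = 140 + 141*(-39 - 2*3) = 140 + 141*(-39 - 6) = 140 + 141*(-45) = 140 - 6345 = -6205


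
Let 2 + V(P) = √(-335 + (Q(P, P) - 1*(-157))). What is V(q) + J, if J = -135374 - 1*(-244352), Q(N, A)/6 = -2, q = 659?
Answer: 108976 + I*√190 ≈ 1.0898e+5 + 13.784*I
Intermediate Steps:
Q(N, A) = -12 (Q(N, A) = 6*(-2) = -12)
V(P) = -2 + I*√190 (V(P) = -2 + √(-335 + (-12 - 1*(-157))) = -2 + √(-335 + (-12 + 157)) = -2 + √(-335 + 145) = -2 + √(-190) = -2 + I*√190)
J = 108978 (J = -135374 + 244352 = 108978)
V(q) + J = (-2 + I*√190) + 108978 = 108976 + I*√190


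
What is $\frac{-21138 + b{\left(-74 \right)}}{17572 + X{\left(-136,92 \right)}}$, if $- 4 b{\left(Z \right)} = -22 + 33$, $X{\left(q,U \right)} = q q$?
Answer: $- \frac{84563}{144272} \approx -0.58614$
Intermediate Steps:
$X{\left(q,U \right)} = q^{2}$
$b{\left(Z \right)} = - \frac{11}{4}$ ($b{\left(Z \right)} = - \frac{-22 + 33}{4} = \left(- \frac{1}{4}\right) 11 = - \frac{11}{4}$)
$\frac{-21138 + b{\left(-74 \right)}}{17572 + X{\left(-136,92 \right)}} = \frac{-21138 - \frac{11}{4}}{17572 + \left(-136\right)^{2}} = - \frac{84563}{4 \left(17572 + 18496\right)} = - \frac{84563}{4 \cdot 36068} = \left(- \frac{84563}{4}\right) \frac{1}{36068} = - \frac{84563}{144272}$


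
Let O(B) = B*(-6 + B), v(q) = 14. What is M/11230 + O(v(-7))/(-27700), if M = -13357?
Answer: -18562333/15553550 ≈ -1.1934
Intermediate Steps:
M/11230 + O(v(-7))/(-27700) = -13357/11230 + (14*(-6 + 14))/(-27700) = -13357*1/11230 + (14*8)*(-1/27700) = -13357/11230 + 112*(-1/27700) = -13357/11230 - 28/6925 = -18562333/15553550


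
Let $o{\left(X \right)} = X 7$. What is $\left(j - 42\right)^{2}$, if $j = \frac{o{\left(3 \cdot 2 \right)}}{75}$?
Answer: $\frac{1073296}{625} \approx 1717.3$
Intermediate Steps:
$o{\left(X \right)} = 7 X$
$j = \frac{14}{25}$ ($j = \frac{7 \cdot 3 \cdot 2}{75} = 7 \cdot 6 \cdot \frac{1}{75} = 42 \cdot \frac{1}{75} = \frac{14}{25} \approx 0.56$)
$\left(j - 42\right)^{2} = \left(\frac{14}{25} - 42\right)^{2} = \left(- \frac{1036}{25}\right)^{2} = \frac{1073296}{625}$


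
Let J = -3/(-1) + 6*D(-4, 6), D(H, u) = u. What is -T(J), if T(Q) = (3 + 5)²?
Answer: -64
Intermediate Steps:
J = 39 (J = -3/(-1) + 6*6 = -3*(-1) + 36 = 3 + 36 = 39)
T(Q) = 64 (T(Q) = 8² = 64)
-T(J) = -1*64 = -64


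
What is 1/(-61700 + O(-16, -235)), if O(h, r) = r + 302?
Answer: -1/61633 ≈ -1.6225e-5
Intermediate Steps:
O(h, r) = 302 + r
1/(-61700 + O(-16, -235)) = 1/(-61700 + (302 - 235)) = 1/(-61700 + 67) = 1/(-61633) = -1/61633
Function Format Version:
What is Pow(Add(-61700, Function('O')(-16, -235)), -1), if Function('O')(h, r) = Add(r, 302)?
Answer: Rational(-1, 61633) ≈ -1.6225e-5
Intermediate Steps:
Function('O')(h, r) = Add(302, r)
Pow(Add(-61700, Function('O')(-16, -235)), -1) = Pow(Add(-61700, Add(302, -235)), -1) = Pow(Add(-61700, 67), -1) = Pow(-61633, -1) = Rational(-1, 61633)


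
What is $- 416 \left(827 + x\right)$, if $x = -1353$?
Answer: $218816$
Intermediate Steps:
$- 416 \left(827 + x\right) = - 416 \left(827 - 1353\right) = \left(-416\right) \left(-526\right) = 218816$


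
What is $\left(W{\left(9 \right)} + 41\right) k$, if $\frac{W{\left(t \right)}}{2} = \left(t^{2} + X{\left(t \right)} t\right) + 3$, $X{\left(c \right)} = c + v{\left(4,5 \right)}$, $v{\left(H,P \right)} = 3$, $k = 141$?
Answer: $59925$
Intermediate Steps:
$X{\left(c \right)} = 3 + c$ ($X{\left(c \right)} = c + 3 = 3 + c$)
$W{\left(t \right)} = 6 + 2 t^{2} + 2 t \left(3 + t\right)$ ($W{\left(t \right)} = 2 \left(\left(t^{2} + \left(3 + t\right) t\right) + 3\right) = 2 \left(\left(t^{2} + t \left(3 + t\right)\right) + 3\right) = 2 \left(3 + t^{2} + t \left(3 + t\right)\right) = 6 + 2 t^{2} + 2 t \left(3 + t\right)$)
$\left(W{\left(9 \right)} + 41\right) k = \left(\left(6 + 4 \cdot 9^{2} + 6 \cdot 9\right) + 41\right) 141 = \left(\left(6 + 4 \cdot 81 + 54\right) + 41\right) 141 = \left(\left(6 + 324 + 54\right) + 41\right) 141 = \left(384 + 41\right) 141 = 425 \cdot 141 = 59925$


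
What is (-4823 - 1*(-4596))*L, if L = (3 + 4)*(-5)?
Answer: 7945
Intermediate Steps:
L = -35 (L = 7*(-5) = -35)
(-4823 - 1*(-4596))*L = (-4823 - 1*(-4596))*(-35) = (-4823 + 4596)*(-35) = -227*(-35) = 7945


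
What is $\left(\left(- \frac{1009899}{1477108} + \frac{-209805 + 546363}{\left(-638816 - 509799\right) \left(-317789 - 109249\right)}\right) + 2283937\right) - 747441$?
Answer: $\frac{185538160545074943143299}{120754133498957660} \approx 1.5365 \cdot 10^{6}$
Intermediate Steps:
$\left(\left(- \frac{1009899}{1477108} + \frac{-209805 + 546363}{\left(-638816 - 509799\right) \left(-317789 - 109249\right)}\right) + 2283937\right) - 747441 = \left(\left(\left(-1009899\right) \frac{1}{1477108} + \frac{336558}{\left(-1148615\right) \left(-427038\right)}\right) + 2283937\right) - 747441 = \left(\left(- \frac{1009899}{1477108} + \frac{336558}{490502252370}\right) + 2283937\right) - 747441 = \left(\left(- \frac{1009899}{1477108} + 336558 \cdot \frac{1}{490502252370}\right) + 2283937\right) - 747441 = \left(\left(- \frac{1009899}{1477108} + \frac{56093}{81750375395}\right) + 2283937\right) - 747441 = \left(- \frac{82559539505616061}{120754133498957660} + 2283937\right) - 747441 = \frac{275794750841669355491359}{120754133498957660} - 747441 = \frac{185538160545074943143299}{120754133498957660}$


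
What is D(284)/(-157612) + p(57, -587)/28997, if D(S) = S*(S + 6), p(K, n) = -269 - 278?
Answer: -618601671/1142568791 ≈ -0.54141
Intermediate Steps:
p(K, n) = -547
D(S) = S*(6 + S)
D(284)/(-157612) + p(57, -587)/28997 = (284*(6 + 284))/(-157612) - 547/28997 = (284*290)*(-1/157612) - 547*1/28997 = 82360*(-1/157612) - 547/28997 = -20590/39403 - 547/28997 = -618601671/1142568791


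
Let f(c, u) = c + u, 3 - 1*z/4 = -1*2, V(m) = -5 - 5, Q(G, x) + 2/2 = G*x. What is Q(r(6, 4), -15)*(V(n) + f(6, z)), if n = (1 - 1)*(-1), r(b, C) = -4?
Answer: 944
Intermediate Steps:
n = 0 (n = 0*(-1) = 0)
Q(G, x) = -1 + G*x
V(m) = -10
z = 20 (z = 12 - (-4)*2 = 12 - 4*(-2) = 12 + 8 = 20)
Q(r(6, 4), -15)*(V(n) + f(6, z)) = (-1 - 4*(-15))*(-10 + (6 + 20)) = (-1 + 60)*(-10 + 26) = 59*16 = 944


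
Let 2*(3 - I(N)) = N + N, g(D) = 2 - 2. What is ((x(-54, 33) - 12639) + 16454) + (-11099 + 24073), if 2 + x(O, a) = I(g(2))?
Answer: 16790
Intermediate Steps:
g(D) = 0
I(N) = 3 - N (I(N) = 3 - (N + N)/2 = 3 - N)
x(O, a) = 1 (x(O, a) = -2 + (3 - 1*0) = -2 + (3 + 0) = -2 + 3 = 1)
((x(-54, 33) - 12639) + 16454) + (-11099 + 24073) = ((1 - 12639) + 16454) + (-11099 + 24073) = (-12638 + 16454) + 12974 = 3816 + 12974 = 16790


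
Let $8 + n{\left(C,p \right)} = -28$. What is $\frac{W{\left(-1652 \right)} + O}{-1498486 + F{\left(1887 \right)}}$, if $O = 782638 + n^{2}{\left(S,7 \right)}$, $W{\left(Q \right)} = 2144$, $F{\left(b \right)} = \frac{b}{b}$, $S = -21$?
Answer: $- \frac{262026}{499495} \approx -0.52458$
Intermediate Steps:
$n{\left(C,p \right)} = -36$ ($n{\left(C,p \right)} = -8 - 28 = -36$)
$F{\left(b \right)} = 1$
$O = 783934$ ($O = 782638 + \left(-36\right)^{2} = 782638 + 1296 = 783934$)
$\frac{W{\left(-1652 \right)} + O}{-1498486 + F{\left(1887 \right)}} = \frac{2144 + 783934}{-1498486 + 1} = \frac{786078}{-1498485} = 786078 \left(- \frac{1}{1498485}\right) = - \frac{262026}{499495}$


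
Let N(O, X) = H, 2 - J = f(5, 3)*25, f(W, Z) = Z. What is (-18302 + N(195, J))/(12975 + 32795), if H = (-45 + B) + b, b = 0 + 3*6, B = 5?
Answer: -9162/22885 ≈ -0.40035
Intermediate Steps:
b = 18 (b = 0 + 18 = 18)
H = -22 (H = (-45 + 5) + 18 = -40 + 18 = -22)
J = -73 (J = 2 - 3*25 = 2 - 1*75 = 2 - 75 = -73)
N(O, X) = -22
(-18302 + N(195, J))/(12975 + 32795) = (-18302 - 22)/(12975 + 32795) = -18324/45770 = -18324*1/45770 = -9162/22885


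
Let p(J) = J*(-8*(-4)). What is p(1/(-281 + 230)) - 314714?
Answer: -16050446/51 ≈ -3.1471e+5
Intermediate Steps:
p(J) = 32*J (p(J) = J*32 = 32*J)
p(1/(-281 + 230)) - 314714 = 32/(-281 + 230) - 314714 = 32/(-51) - 314714 = 32*(-1/51) - 314714 = -32/51 - 314714 = -16050446/51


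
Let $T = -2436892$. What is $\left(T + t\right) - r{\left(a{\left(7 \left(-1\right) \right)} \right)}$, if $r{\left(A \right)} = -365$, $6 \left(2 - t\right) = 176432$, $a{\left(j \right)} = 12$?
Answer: $- \frac{7397791}{3} \approx -2.4659 \cdot 10^{6}$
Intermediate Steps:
$t = - \frac{88210}{3}$ ($t = 2 - \frac{88216}{3} = - \frac{88210}{3} \approx -29403.0$)
$\left(T + t\right) - r{\left(a{\left(7 \left(-1\right) \right)} \right)} = \left(-2436892 - \frac{88210}{3}\right) - -365 = - \frac{7398886}{3} + 365 = - \frac{7397791}{3}$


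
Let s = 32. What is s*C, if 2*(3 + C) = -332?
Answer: -5408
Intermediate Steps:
C = -169 (C = -3 + (1/2)*(-332) = -3 - 166 = -169)
s*C = 32*(-169) = -5408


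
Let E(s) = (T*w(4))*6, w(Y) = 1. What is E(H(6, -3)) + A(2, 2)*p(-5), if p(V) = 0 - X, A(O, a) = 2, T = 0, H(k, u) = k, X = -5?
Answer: 10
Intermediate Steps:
p(V) = 5 (p(V) = 0 - 1*(-5) = 0 + 5 = 5)
E(s) = 0 (E(s) = (0*1)*6 = 0*6 = 0)
E(H(6, -3)) + A(2, 2)*p(-5) = 0 + 2*5 = 0 + 10 = 10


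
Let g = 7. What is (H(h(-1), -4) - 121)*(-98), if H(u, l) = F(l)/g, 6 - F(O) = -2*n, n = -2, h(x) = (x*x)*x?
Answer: 11830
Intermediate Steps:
h(x) = x³ (h(x) = x²*x = x³)
F(O) = 2 (F(O) = 6 - (-2)*(-2) = 6 - 1*4 = 6 - 4 = 2)
H(u, l) = 2/7
(H(h(-1), -4) - 121)*(-98) = (2/7 - 121)*(-98) = -845/7*(-98) = 11830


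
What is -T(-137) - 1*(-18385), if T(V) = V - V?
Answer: 18385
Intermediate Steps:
T(V) = 0
-T(-137) - 1*(-18385) = -1*0 - 1*(-18385) = 0 + 18385 = 18385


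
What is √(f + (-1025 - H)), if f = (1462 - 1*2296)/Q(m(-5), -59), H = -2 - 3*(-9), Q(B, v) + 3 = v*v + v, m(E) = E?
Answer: 24*I*√21314046/3419 ≈ 32.407*I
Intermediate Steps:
Q(B, v) = -3 + v + v² (Q(B, v) = -3 + (v*v + v) = -3 + (v² + v) = -3 + (v + v²) = -3 + v + v²)
H = 25 (H = -2 + 27 = 25)
f = -834/3419 (f = (1462 - 1*2296)/(-3 - 59 + (-59)²) = (1462 - 2296)/(-3 - 59 + 3481) = -834/3419 ≈ -0.24393)
√(f + (-1025 - H)) = √(-834/3419 + (-1025 - 1*25)) = √(-834/3419 + (-1025 - 25)) = √(-834/3419 - 1050) = √(-3590784/3419) = 24*I*√21314046/3419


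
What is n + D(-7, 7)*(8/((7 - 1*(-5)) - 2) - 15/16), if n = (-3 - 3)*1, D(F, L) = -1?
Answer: -469/80 ≈ -5.8625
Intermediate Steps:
n = -6 (n = -6*1 = -6)
n + D(-7, 7)*(8/((7 - 1*(-5)) - 2) - 15/16) = -6 - (8/((7 - 1*(-5)) - 2) - 15/16) = -6 - (8/((7 + 5) - 2) - 15*1/16) = -6 - (8/(12 - 2) - 15/16) = -6 - (8/10 - 15/16) = -6 - (8*(⅒) - 15/16) = -6 - (⅘ - 15/16) = -6 - 1*(-11/80) = -6 + 11/80 = -469/80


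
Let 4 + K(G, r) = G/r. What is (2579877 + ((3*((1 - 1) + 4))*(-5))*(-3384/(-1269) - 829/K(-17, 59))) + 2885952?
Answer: 1379879597/253 ≈ 5.4541e+6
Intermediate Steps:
K(G, r) = -4 + G/r
(2579877 + ((3*((1 - 1) + 4))*(-5))*(-3384/(-1269) - 829/K(-17, 59))) + 2885952 = (2579877 + ((3*((1 - 1) + 4))*(-5))*(-3384/(-1269) - 829/(-4 - 17/59))) + 2885952 = (2579877 + ((3*(0 + 4))*(-5))*(-3384*(-1/1269) - 829/(-4 - 17*1/59))) + 2885952 = (2579877 + ((3*4)*(-5))*(8/3 - 829/(-4 - 17/59))) + 2885952 = (2579877 + (12*(-5))*(8/3 - 829/(-253/59))) + 2885952 = (2579877 - 60*(8/3 - 829*(-59/253))) + 2885952 = (2579877 - 60*(8/3 + 48911/253)) + 2885952 = (2579877 - 60*148757/759) + 2885952 = (2579877 - 2975140/253) + 2885952 = 649733741/253 + 2885952 = 1379879597/253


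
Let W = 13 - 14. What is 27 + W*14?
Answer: 13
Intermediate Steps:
W = -1
27 + W*14 = 27 - 1*14 = 27 - 14 = 13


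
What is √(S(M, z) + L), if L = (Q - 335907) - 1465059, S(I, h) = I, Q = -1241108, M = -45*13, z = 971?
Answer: I*√3042659 ≈ 1744.3*I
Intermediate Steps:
M = -585
L = -3042074 (L = (-1241108 - 335907) - 1465059 = -1577015 - 1465059 = -3042074)
√(S(M, z) + L) = √(-585 - 3042074) = √(-3042659) = I*√3042659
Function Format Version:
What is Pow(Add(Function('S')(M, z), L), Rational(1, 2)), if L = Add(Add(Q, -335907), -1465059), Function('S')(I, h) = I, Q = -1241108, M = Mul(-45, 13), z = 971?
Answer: Mul(I, Pow(3042659, Rational(1, 2))) ≈ Mul(1744.3, I)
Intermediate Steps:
M = -585
L = -3042074 (L = Add(Add(-1241108, -335907), -1465059) = Add(-1577015, -1465059) = -3042074)
Pow(Add(Function('S')(M, z), L), Rational(1, 2)) = Pow(Add(-585, -3042074), Rational(1, 2)) = Pow(-3042659, Rational(1, 2)) = Mul(I, Pow(3042659, Rational(1, 2)))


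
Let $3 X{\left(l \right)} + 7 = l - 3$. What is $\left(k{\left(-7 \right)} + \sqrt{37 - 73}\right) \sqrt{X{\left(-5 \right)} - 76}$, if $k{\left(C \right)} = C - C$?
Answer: $-54$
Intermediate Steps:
$X{\left(l \right)} = - \frac{10}{3} + \frac{l}{3}$ ($X{\left(l \right)} = - \frac{7}{3} + \frac{l - 3}{3} = - \frac{7}{3} + \frac{-3 + l}{3} = - \frac{7}{3} + \left(-1 + \frac{l}{3}\right) = - \frac{10}{3} + \frac{l}{3}$)
$k{\left(C \right)} = 0$
$\left(k{\left(-7 \right)} + \sqrt{37 - 73}\right) \sqrt{X{\left(-5 \right)} - 76} = \left(0 + \sqrt{37 - 73}\right) \sqrt{\left(- \frac{10}{3} + \frac{1}{3} \left(-5\right)\right) - 76} = \left(0 + \sqrt{-36}\right) \sqrt{\left(- \frac{10}{3} - \frac{5}{3}\right) - 76} = \left(0 + 6 i\right) \sqrt{-5 - 76} = 6 i \sqrt{-81} = 6 i 9 i = -54$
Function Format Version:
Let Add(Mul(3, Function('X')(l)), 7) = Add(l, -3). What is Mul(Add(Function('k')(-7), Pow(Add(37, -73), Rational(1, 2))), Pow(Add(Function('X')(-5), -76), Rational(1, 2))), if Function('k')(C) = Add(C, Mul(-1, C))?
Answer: -54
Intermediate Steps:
Function('X')(l) = Add(Rational(-10, 3), Mul(Rational(1, 3), l)) (Function('X')(l) = Add(Rational(-7, 3), Mul(Rational(1, 3), Add(l, -3))) = Add(Rational(-7, 3), Mul(Rational(1, 3), Add(-3, l))) = Add(Rational(-7, 3), Add(-1, Mul(Rational(1, 3), l))) = Add(Rational(-10, 3), Mul(Rational(1, 3), l)))
Function('k')(C) = 0
Mul(Add(Function('k')(-7), Pow(Add(37, -73), Rational(1, 2))), Pow(Add(Function('X')(-5), -76), Rational(1, 2))) = Mul(Add(0, Pow(Add(37, -73), Rational(1, 2))), Pow(Add(Add(Rational(-10, 3), Mul(Rational(1, 3), -5)), -76), Rational(1, 2))) = Mul(Add(0, Pow(-36, Rational(1, 2))), Pow(Add(Add(Rational(-10, 3), Rational(-5, 3)), -76), Rational(1, 2))) = Mul(Add(0, Mul(6, I)), Pow(Add(-5, -76), Rational(1, 2))) = Mul(Mul(6, I), Pow(-81, Rational(1, 2))) = Mul(Mul(6, I), Mul(9, I)) = -54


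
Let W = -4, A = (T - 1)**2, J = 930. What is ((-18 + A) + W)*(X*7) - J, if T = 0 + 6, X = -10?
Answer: -1140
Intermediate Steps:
T = 6
A = 25 (A = (6 - 1)**2 = 5**2 = 25)
((-18 + A) + W)*(X*7) - J = ((-18 + 25) - 4)*(-10*7) - 1*930 = (7 - 4)*(-70) - 930 = 3*(-70) - 930 = -210 - 930 = -1140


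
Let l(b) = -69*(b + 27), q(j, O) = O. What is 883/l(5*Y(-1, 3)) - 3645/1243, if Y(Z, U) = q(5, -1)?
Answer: -54799/15594 ≈ -3.5141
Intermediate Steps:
Y(Z, U) = -1
l(b) = -1863 - 69*b (l(b) = -69*(27 + b) = -1863 - 69*b)
883/l(5*Y(-1, 3)) - 3645/1243 = 883/(-1863 - 345*(-1)) - 3645/1243 = 883/(-1863 - 69*(-5)) - 3645*1/1243 = 883/(-1863 + 345) - 3645/1243 = 883/(-1518) - 3645/1243 = 883*(-1/1518) - 3645/1243 = -883/1518 - 3645/1243 = -54799/15594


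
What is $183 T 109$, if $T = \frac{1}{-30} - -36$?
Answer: $\frac{7174271}{10} \approx 7.1743 \cdot 10^{5}$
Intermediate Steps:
$T = \frac{1079}{30}$ ($T = - \frac{1}{30} + 36 = \frac{1079}{30} \approx 35.967$)
$183 T 109 = 183 \cdot \frac{1079}{30} \cdot 109 = \frac{65819}{10} \cdot 109 = \frac{7174271}{10}$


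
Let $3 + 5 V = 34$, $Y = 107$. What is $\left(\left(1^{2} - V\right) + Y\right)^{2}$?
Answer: $\frac{259081}{25} \approx 10363.0$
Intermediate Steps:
$V = \frac{31}{5}$ ($V = - \frac{3}{5} + \frac{1}{5} \cdot 34 = - \frac{3}{5} + \frac{34}{5} = \frac{31}{5} \approx 6.2$)
$\left(\left(1^{2} - V\right) + Y\right)^{2} = \left(\left(1^{2} - \frac{31}{5}\right) + 107\right)^{2} = \left(\left(1 - \frac{31}{5}\right) + 107\right)^{2} = \left(- \frac{26}{5} + 107\right)^{2} = \left(\frac{509}{5}\right)^{2} = \frac{259081}{25}$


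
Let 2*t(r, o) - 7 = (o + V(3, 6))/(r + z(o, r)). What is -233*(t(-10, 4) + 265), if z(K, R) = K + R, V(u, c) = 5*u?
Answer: -1997509/32 ≈ -62422.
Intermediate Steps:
t(r, o) = 7/2 + (15 + o)/(2*(o + 2*r)) (t(r, o) = 7/2 + ((o + 5*3)/(r + (o + r)))/2 = 7/2 + ((o + 15)/(o + 2*r))/2 = 7/2 + ((15 + o)/(o + 2*r))/2 = 7/2 + (15 + o)/(2*(o + 2*r)))
-233*(t(-10, 4) + 265) = -233*((15 + 8*4 + 14*(-10))/(2*(4 + 2*(-10))) + 265) = -233*((15 + 32 - 140)/(2*(4 - 20)) + 265) = -233*((½)*(-93)/(-16) + 265) = -233*((½)*(-1/16)*(-93) + 265) = -233*(93/32 + 265) = -233*8573/32 = -1997509/32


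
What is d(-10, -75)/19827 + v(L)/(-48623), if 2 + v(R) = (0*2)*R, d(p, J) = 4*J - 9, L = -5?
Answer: -4994951/321349407 ≈ -0.015544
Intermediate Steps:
d(p, J) = -9 + 4*J
v(R) = -2 (v(R) = -2 + (0*2)*R = -2 + 0*R = -2 + 0 = -2)
d(-10, -75)/19827 + v(L)/(-48623) = (-9 + 4*(-75))/19827 - 2/(-48623) = (-9 - 300)*(1/19827) - 2*(-1/48623) = -309*1/19827 + 2/48623 = -103/6609 + 2/48623 = -4994951/321349407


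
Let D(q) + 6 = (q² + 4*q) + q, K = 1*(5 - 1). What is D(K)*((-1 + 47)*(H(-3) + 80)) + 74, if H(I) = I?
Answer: 106334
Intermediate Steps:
K = 4 (K = 1*4 = 4)
D(q) = -6 + q² + 5*q (D(q) = -6 + ((q² + 4*q) + q) = -6 + (q² + 5*q) = -6 + q² + 5*q)
D(K)*((-1 + 47)*(H(-3) + 80)) + 74 = (-6 + 4² + 5*4)*((-1 + 47)*(-3 + 80)) + 74 = (-6 + 16 + 20)*(46*77) + 74 = 30*3542 + 74 = 106260 + 74 = 106334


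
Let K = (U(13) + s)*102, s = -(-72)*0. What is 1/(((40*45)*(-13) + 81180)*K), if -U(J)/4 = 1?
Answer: -1/23574240 ≈ -4.2419e-8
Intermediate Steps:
s = 0 (s = -18*0 = 0)
U(J) = -4 (U(J) = -4*1 = -4)
K = -408 (K = (-4 + 0)*102 = -4*102 = -408)
1/(((40*45)*(-13) + 81180)*K) = 1/(((40*45)*(-13) + 81180)*(-408)) = -1/408/(1800*(-13) + 81180) = -1/408/(-23400 + 81180) = -1/408/57780 = (1/57780)*(-1/408) = -1/23574240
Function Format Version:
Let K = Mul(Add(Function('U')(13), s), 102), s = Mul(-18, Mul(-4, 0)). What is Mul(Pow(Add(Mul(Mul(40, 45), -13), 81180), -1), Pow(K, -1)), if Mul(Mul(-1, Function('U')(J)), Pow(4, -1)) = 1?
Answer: Rational(-1, 23574240) ≈ -4.2419e-8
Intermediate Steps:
s = 0 (s = Mul(-18, 0) = 0)
Function('U')(J) = -4 (Function('U')(J) = Mul(-4, 1) = -4)
K = -408 (K = Mul(Add(-4, 0), 102) = Mul(-4, 102) = -408)
Mul(Pow(Add(Mul(Mul(40, 45), -13), 81180), -1), Pow(K, -1)) = Mul(Pow(Add(Mul(Mul(40, 45), -13), 81180), -1), Pow(-408, -1)) = Mul(Pow(Add(Mul(1800, -13), 81180), -1), Rational(-1, 408)) = Mul(Pow(Add(-23400, 81180), -1), Rational(-1, 408)) = Mul(Pow(57780, -1), Rational(-1, 408)) = Mul(Rational(1, 57780), Rational(-1, 408)) = Rational(-1, 23574240)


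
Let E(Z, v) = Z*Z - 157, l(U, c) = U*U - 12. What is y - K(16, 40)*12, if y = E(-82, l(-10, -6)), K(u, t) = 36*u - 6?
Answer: -273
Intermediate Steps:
K(u, t) = -6 + 36*u
l(U, c) = -12 + U**2 (l(U, c) = U**2 - 12 = -12 + U**2)
E(Z, v) = -157 + Z**2 (E(Z, v) = Z**2 - 157 = -157 + Z**2)
y = 6567 (y = -157 + (-82)**2 = -157 + 6724 = 6567)
y - K(16, 40)*12 = 6567 - (-6 + 36*16)*12 = 6567 - (-6 + 576)*12 = 6567 - 570*12 = 6567 - 1*6840 = 6567 - 6840 = -273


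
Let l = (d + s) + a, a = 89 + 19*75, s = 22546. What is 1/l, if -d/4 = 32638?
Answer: -1/106492 ≈ -9.3904e-6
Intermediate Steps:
d = -130552 (d = -4*32638 = -130552)
a = 1514 (a = 89 + 1425 = 1514)
l = -106492 (l = (-130552 + 22546) + 1514 = -108006 + 1514 = -106492)
1/l = 1/(-106492) = -1/106492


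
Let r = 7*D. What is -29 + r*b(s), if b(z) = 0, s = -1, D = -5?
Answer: -29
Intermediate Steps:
r = -35 (r = 7*(-5) = -35)
-29 + r*b(s) = -29 - 35*0 = -29 + 0 = -29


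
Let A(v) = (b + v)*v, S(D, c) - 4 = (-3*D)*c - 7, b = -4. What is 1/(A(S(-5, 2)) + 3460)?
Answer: 1/4081 ≈ 0.00024504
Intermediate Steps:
S(D, c) = -3 - 3*D*c (S(D, c) = 4 + ((-3*D)*c - 7) = 4 + (-3*D*c - 7) = 4 + (-7 - 3*D*c) = -3 - 3*D*c)
A(v) = v*(-4 + v) (A(v) = (-4 + v)*v = v*(-4 + v))
1/(A(S(-5, 2)) + 3460) = 1/((-3 - 3*(-5)*2)*(-4 + (-3 - 3*(-5)*2)) + 3460) = 1/((-3 + 30)*(-4 + (-3 + 30)) + 3460) = 1/(27*(-4 + 27) + 3460) = 1/(27*23 + 3460) = 1/(621 + 3460) = 1/4081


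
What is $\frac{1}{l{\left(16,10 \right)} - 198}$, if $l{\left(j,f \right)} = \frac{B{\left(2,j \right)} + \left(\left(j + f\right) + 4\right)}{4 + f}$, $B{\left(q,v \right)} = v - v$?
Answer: $- \frac{7}{1371} \approx -0.0051058$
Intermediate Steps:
$B{\left(q,v \right)} = 0$
$l{\left(j,f \right)} = \frac{4 + f + j}{4 + f}$ ($l{\left(j,f \right)} = \frac{0 + \left(\left(j + f\right) + 4\right)}{4 + f} = \frac{0 + \left(\left(f + j\right) + 4\right)}{4 + f} = \frac{0 + \left(4 + f + j\right)}{4 + f} = \frac{4 + f + j}{4 + f}$)
$\frac{1}{l{\left(16,10 \right)} - 198} = \frac{1}{\frac{4 + 10 + 16}{4 + 10} - 198} = \frac{1}{\frac{1}{14} \cdot 30 - 198} = \frac{1}{\frac{15}{7} - 198} = \frac{1}{- \frac{1371}{7}} = - \frac{7}{1371}$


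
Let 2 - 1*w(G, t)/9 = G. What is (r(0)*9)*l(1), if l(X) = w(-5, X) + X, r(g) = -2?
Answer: -1152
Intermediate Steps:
w(G, t) = 18 - 9*G
l(X) = 63 + X (l(X) = (18 - 9*(-5)) + X = (18 + 45) + X = 63 + X)
(r(0)*9)*l(1) = (-2*9)*(63 + 1) = -18*64 = -1152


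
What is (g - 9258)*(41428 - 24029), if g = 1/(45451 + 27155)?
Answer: -11695370251453/72606 ≈ -1.6108e+8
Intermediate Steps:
g = 1/72606 ≈ 1.3773e-5
(g - 9258)*(41428 - 24029) = (1/72606 - 9258)*(41428 - 24029) = -672186347/72606*17399 = -11695370251453/72606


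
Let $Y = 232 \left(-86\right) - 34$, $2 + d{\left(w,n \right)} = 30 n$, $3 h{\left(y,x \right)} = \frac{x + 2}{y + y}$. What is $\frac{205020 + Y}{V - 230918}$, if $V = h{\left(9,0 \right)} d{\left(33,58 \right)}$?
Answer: $- \frac{2497959}{3116524} \approx -0.80152$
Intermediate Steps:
$h{\left(y,x \right)} = \frac{2 + x}{6 y}$ ($h{\left(y,x \right)} = \frac{\left(x + 2\right) \frac{1}{y + y}}{3} = \frac{\left(2 + x\right) \frac{1}{2 y}}{3} = \frac{\frac{1}{2} \frac{1}{y} \left(2 + x\right)}{3} = \frac{2 + x}{6 y}$)
$d{\left(w,n \right)} = -2 + 30 n$
$Y = -19986$ ($Y = -19952 - 34 = -19986$)
$V = \frac{1738}{27}$ ($V = \frac{2 + 0}{6 \cdot 9} \left(-2 + 30 \cdot 58\right) = \frac{1}{6} \cdot \frac{1}{9} \cdot 2 \left(-2 + 1740\right) = \frac{1}{27} \cdot 1738 = \frac{1738}{27} \approx 64.37$)
$\frac{205020 + Y}{V - 230918} = \frac{205020 - 19986}{\frac{1738}{27} - 230918} = \frac{185034}{- \frac{6233048}{27}} = 185034 \left(- \frac{27}{6233048}\right) = - \frac{2497959}{3116524}$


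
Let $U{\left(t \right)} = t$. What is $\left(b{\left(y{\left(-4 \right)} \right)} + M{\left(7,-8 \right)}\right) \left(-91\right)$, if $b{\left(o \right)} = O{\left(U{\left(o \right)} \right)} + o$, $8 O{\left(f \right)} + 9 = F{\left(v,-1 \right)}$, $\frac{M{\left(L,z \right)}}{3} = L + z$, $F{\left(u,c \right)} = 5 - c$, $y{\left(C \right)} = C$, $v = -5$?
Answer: $\frac{5369}{8} \approx 671.13$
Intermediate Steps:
$M{\left(L,z \right)} = 3 L + 3 z$ ($M{\left(L,z \right)} = 3 \left(L + z\right) = 3 L + 3 z$)
$O{\left(f \right)} = - \frac{3}{8}$ ($O{\left(f \right)} = - \frac{9}{8} + \frac{5 - -1}{8} = - \frac{9}{8} + \frac{5 + 1}{8} = - \frac{9}{8} + \frac{1}{8} \cdot 6 = - \frac{9}{8} + \frac{3}{4} = - \frac{3}{8}$)
$b{\left(o \right)} = - \frac{3}{8} + o$
$\left(b{\left(y{\left(-4 \right)} \right)} + M{\left(7,-8 \right)}\right) \left(-91\right) = \left(\left(- \frac{3}{8} - 4\right) + \left(3 \cdot 7 + 3 \left(-8\right)\right)\right) \left(-91\right) = \left(- \frac{35}{8} + \left(21 - 24\right)\right) \left(-91\right) = \left(- \frac{35}{8} - 3\right) \left(-91\right) = \left(- \frac{59}{8}\right) \left(-91\right) = \frac{5369}{8}$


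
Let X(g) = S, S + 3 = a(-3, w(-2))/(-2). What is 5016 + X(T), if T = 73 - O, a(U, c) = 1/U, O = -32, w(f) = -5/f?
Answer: 30079/6 ≈ 5013.2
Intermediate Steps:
S = -17/6 (S = -3 + 1/(-3*(-2)) = -3 - ⅓*(-½) = -3 + ⅙ = -17/6 ≈ -2.8333)
T = 105 (T = 73 - 1*(-32) = 73 + 32 = 105)
X(g) = -17/6
5016 + X(T) = 5016 - 17/6 = 30079/6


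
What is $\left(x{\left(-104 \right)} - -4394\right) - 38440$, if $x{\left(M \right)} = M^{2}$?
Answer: $-23230$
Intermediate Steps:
$\left(x{\left(-104 \right)} - -4394\right) - 38440 = \left(\left(-104\right)^{2} - -4394\right) - 38440 = \left(10816 + 4394\right) - 38440 = 15210 - 38440 = -23230$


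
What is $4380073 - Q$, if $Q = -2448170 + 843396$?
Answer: $5984847$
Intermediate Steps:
$Q = -1604774$
$4380073 - Q = 4380073 - -1604774 = 4380073 + 1604774 = 5984847$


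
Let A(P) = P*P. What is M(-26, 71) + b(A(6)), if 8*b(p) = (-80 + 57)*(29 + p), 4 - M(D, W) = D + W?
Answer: -1823/8 ≈ -227.88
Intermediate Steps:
A(P) = P²
M(D, W) = 4 - D - W (M(D, W) = 4 - (D + W) = 4 + (-D - W) = 4 - D - W)
b(p) = -667/8 - 23*p/8 (b(p) = ((-80 + 57)*(29 + p))/8 = (-23*(29 + p))/8 = (-667 - 23*p)/8 = -667/8 - 23*p/8)
M(-26, 71) + b(A(6)) = (4 - 1*(-26) - 1*71) + (-667/8 - 23/8*6²) = (4 + 26 - 71) + (-667/8 - 23/8*36) = -41 + (-667/8 - 207/2) = -41 - 1495/8 = -1823/8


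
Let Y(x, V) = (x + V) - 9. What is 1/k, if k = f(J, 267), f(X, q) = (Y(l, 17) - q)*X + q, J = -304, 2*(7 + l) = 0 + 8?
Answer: 1/79915 ≈ 1.2513e-5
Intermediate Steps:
l = -3 (l = -7 + (0 + 8)/2 = -7 + (1/2)*8 = -7 + 4 = -3)
Y(x, V) = -9 + V + x (Y(x, V) = (V + x) - 9 = -9 + V + x)
f(X, q) = q + X*(5 - q) (f(X, q) = ((-9 + 17 - 3) - q)*X + q = (5 - q)*X + q = X*(5 - q) + q = q + X*(5 - q))
k = 79915 (k = 267 + 5*(-304) - 1*(-304)*267 = 267 - 1520 + 81168 = 79915)
1/k = 1/79915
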